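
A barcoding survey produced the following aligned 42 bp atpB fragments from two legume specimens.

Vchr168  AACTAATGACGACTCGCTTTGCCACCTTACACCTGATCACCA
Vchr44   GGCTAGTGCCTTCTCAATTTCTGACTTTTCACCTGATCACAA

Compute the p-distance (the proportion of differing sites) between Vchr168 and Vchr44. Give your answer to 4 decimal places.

Mismatches occur at site 1 (A↔G), site 2 (A↔G), site 6 (A↔G), site 9 (A↔C), site 11 (G↔T), site 12 (A↔T), site 16 (G↔A), site 17 (C↔A), site 21 (G↔C), site 22 (C↔T), site 23 (C↔G), site 26 (C↔T), site 29 (A↔T), site 41 (C↔A).
There are 14 differences over 42 sites, so p = 14/42 = 0.3333.

0.3333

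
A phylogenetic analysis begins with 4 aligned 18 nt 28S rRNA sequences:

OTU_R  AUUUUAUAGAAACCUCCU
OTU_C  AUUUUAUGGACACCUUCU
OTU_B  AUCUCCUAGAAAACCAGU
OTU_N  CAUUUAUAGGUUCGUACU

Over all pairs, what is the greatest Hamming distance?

Pairwise Hamming distances:
  OTU_R vs OTU_C: 3
  OTU_R vs OTU_B: 7
  OTU_R vs OTU_N: 7
  OTU_C vs OTU_B: 9
  OTU_C vs OTU_N: 8
  OTU_B vs OTU_N: 12
The largest is 12, between OTU_B and OTU_N.

12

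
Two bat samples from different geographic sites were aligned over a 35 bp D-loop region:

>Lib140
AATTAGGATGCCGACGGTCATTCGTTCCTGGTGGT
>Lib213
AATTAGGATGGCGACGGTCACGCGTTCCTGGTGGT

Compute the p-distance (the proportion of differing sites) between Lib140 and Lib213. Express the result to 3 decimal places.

Mismatches occur at site 11 (C→G), site 21 (T→C), site 22 (T→G).
There are 3 differences over 35 sites, so p = 3/35 = 0.086.

0.086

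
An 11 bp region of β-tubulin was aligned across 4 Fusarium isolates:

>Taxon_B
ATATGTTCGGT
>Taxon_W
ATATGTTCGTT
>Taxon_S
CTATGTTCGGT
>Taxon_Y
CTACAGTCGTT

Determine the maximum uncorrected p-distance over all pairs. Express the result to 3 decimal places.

0.455

Pairwise Hamming distances:
  Taxon_B vs Taxon_W: 1
  Taxon_B vs Taxon_S: 1
  Taxon_B vs Taxon_Y: 5
  Taxon_W vs Taxon_S: 2
  Taxon_W vs Taxon_Y: 4
  Taxon_S vs Taxon_Y: 4
The largest is 5 mismatches, between Taxon_B and Taxon_Y; p = 5/11 = 0.455.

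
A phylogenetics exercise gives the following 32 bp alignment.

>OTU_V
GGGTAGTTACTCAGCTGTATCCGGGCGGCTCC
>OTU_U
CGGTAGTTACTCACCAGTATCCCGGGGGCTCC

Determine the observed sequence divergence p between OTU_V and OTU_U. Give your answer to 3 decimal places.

0.156

Mismatches occur at site 1 (G→C), site 14 (G→C), site 16 (T→A), site 23 (G→C), site 26 (C→G).
There are 5 differences over 32 sites, so p = 5/32 = 0.156.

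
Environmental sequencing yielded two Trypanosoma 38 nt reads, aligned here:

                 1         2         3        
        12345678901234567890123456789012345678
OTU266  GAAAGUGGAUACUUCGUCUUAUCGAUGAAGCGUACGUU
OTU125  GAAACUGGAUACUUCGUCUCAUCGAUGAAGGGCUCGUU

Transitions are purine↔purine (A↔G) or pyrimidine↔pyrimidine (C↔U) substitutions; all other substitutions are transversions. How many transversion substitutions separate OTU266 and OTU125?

3

The sequences differ at positions 5 (G/C, transversion), 20 (U/C, transition), 31 (C/G, transversion), 33 (U/C, transition), 34 (A/U, transversion).
Of the 5 differences, 2 transitions and 3 transversions, so the answer is 3.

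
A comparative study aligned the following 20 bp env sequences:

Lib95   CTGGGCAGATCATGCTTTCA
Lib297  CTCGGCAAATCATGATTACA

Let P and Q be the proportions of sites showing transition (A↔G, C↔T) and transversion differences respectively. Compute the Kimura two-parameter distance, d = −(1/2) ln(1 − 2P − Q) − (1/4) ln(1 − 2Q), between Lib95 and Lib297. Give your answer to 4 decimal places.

Differing sites — 3:G/C (Tv); 8:G/A (Ti); 15:C/A (Tv); 18:T/A (Tv).
Of the 4 differences, 1 transition and 3 transversions over 20 sites: P = 1/20 = 0.050000, Q = 3/20 = 0.150000.
d = −0.5·ln(0.750000) − 0.25·ln(0.700000) = −0.5·(-0.287682) − 0.25·(-0.356675) = 0.2330.

0.2330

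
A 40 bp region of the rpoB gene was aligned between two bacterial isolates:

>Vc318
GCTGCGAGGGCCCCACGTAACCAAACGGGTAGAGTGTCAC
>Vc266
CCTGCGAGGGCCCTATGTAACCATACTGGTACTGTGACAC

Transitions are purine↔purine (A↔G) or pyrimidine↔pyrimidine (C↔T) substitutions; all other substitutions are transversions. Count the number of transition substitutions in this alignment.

2

The sequences differ at positions 1 (G/C, transversion), 14 (C/T, transition), 16 (C/T, transition), 24 (A/T, transversion), 27 (G/T, transversion), 32 (G/C, transversion), 33 (A/T, transversion), 37 (T/A, transversion).
Of the 8 differences, 2 transitions and 6 transversions, so the answer is 2.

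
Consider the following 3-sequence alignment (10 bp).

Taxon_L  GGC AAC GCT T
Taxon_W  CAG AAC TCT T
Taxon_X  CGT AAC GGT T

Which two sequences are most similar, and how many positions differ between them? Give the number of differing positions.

Pairwise Hamming distances:
  Taxon_L vs Taxon_W: 4
  Taxon_L vs Taxon_X: 3
  Taxon_W vs Taxon_X: 4
The smallest is 3, between Taxon_L and Taxon_X.

3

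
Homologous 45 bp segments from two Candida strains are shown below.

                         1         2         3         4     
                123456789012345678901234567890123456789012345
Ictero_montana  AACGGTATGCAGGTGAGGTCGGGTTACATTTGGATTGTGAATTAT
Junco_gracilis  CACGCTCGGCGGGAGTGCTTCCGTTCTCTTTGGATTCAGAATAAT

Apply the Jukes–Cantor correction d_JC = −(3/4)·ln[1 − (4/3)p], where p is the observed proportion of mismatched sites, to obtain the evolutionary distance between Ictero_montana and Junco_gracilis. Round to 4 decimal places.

Differing sites — 1:A/C; 5:G/C; 7:A/C; 8:T/G; 11:A/G; 14:T/A; 16:A/T; 18:G/C; 20:C/T; 21:G/C; 22:G/C; 26:A/C; 27:C/T; 28:A/C; 37:G/C; 38:T/A; 43:T/A.
p = 17/45 = 0.377778.
d = −0.75 · ln(1 − (4/3)·0.377778) = −0.75 · ln(0.496296) = −0.75 · (-0.700583) = 0.5254.

0.5254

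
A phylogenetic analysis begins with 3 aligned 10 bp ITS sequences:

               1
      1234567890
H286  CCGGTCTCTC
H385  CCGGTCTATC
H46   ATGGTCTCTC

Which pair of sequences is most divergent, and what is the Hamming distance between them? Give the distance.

3

Pairwise Hamming distances:
  H286 vs H385: 1
  H286 vs H46: 2
  H385 vs H46: 3
The largest is 3, between H385 and H46.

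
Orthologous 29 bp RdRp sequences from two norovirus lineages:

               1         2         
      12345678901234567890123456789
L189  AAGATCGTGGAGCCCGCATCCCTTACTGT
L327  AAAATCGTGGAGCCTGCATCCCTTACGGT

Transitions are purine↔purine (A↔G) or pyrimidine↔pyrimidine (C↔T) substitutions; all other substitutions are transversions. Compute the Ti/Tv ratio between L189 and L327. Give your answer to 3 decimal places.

Differing sites — 3:G/A (Ti); 15:C/T (Ti); 27:T/G (Tv).
Of the 3 differences, 2 transitions and 1 transversion, so Ti/Tv = 2/1 = 2.000.

2.000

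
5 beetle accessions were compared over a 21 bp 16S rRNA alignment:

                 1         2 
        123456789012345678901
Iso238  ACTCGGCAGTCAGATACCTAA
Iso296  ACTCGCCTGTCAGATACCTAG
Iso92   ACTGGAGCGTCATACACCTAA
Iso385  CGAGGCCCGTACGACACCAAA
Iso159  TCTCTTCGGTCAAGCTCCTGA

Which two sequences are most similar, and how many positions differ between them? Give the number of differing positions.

Pairwise Hamming distances:
  Iso238 vs Iso296: 3
  Iso238 vs Iso92: 6
  Iso238 vs Iso385: 10
  Iso238 vs Iso159: 9
  Iso296 vs Iso92: 7
  Iso296 vs Iso385: 10
  Iso296 vs Iso159: 10
  Iso92 vs Iso385: 9
  Iso92 vs Iso159: 10
  Iso385 vs Iso159: 14
The smallest is 3, between Iso238 and Iso296.

3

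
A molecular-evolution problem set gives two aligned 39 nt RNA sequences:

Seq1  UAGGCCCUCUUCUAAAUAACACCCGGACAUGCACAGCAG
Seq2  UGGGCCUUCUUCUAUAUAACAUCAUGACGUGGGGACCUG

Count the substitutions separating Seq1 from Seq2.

12

The sequences differ at positions 2 (A/G), 7 (C/U), 15 (A/U), 22 (C/U), 24 (C/A), 25 (G/U), 29 (A/G), 32 (C/G), 33 (A/G), 34 (C/G), 36 (G/C), 38 (A/U).
That gives 12 mismatches out of 39 aligned sites, so the Hamming distance is 12.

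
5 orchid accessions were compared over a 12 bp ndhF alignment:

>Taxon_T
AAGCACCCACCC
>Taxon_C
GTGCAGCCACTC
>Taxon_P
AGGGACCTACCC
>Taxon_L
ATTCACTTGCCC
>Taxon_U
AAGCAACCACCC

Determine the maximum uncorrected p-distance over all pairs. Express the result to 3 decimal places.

0.583

Pairwise Hamming distances:
  Taxon_T vs Taxon_C: 4
  Taxon_T vs Taxon_P: 3
  Taxon_T vs Taxon_L: 5
  Taxon_T vs Taxon_U: 1
  Taxon_C vs Taxon_P: 6
  Taxon_C vs Taxon_L: 7
  Taxon_C vs Taxon_U: 4
  Taxon_P vs Taxon_L: 5
  Taxon_P vs Taxon_U: 4
  Taxon_L vs Taxon_U: 6
The largest is 7 mismatches, between Taxon_C and Taxon_L; p = 7/12 = 0.583.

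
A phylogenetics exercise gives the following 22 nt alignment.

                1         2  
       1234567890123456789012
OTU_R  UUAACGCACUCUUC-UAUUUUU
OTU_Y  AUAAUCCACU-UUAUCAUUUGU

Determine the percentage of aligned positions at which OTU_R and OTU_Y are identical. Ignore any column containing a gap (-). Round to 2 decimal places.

Excluding the 2 gap columns leaves 20 comparable sites.
Mismatches occur at site 1 (U↔A), site 5 (C↔U), site 6 (G↔C), site 14 (C↔A), site 16 (U↔C), site 21 (U↔G).
14 of the 20 comparable sites match, so the percent identity is 14/20 × 100 = 70.00%.

70.00%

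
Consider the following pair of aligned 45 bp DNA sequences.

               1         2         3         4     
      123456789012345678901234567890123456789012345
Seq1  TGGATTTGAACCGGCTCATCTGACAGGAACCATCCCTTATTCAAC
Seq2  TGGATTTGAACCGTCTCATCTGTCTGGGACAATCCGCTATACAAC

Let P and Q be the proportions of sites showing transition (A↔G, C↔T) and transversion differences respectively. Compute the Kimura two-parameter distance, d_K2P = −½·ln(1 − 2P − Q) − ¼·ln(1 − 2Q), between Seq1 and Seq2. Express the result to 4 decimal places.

0.2032

The sequences differ at positions 14 (G/T, transversion), 23 (A/T, transversion), 25 (A/T, transversion), 28 (A/G, transition), 31 (C/A, transversion), 36 (C/G, transversion), 37 (T/C, transition), 41 (T/A, transversion).
Of the 8 differences, 2 transitions and 6 transversions over 45 sites: P = 2/45 = 0.044444, Q = 6/45 = 0.133333.
d = −0.5·ln(0.777779) − 0.25·ln(0.733334) = −0.5·(-0.251313) − 0.25·(-0.310154) = 0.2032.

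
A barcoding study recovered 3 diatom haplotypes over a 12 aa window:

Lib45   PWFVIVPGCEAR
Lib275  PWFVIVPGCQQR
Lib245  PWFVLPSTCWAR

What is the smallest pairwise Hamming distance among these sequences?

Pairwise Hamming distances:
  Lib45 vs Lib275: 2
  Lib45 vs Lib245: 5
  Lib275 vs Lib245: 6
The smallest is 2, between Lib45 and Lib275.

2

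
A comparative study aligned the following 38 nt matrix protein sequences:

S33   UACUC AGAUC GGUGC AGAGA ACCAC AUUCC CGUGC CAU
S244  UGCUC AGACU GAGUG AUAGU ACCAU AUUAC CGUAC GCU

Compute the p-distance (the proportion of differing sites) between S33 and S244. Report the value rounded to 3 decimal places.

Differing sites — 2:A/G; 9:U/C; 10:C/U; 12:G/A; 13:U/G; 14:G/U; 15:C/G; 17:G/U; 20:A/U; 25:C/U; 29:C/A; 34:G/A; 36:C/G; 37:A/C.
There are 14 differences over 38 sites, so p = 14/38 = 0.368.

0.368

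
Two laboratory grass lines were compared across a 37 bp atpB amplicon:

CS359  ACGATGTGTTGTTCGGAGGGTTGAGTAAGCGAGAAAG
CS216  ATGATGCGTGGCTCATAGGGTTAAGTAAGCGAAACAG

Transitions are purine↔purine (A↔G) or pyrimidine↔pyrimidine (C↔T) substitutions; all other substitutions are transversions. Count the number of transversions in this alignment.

The sequences differ at positions 2 (C/T, transition), 7 (T/C, transition), 10 (T/G, transversion), 12 (T/C, transition), 15 (G/A, transition), 16 (G/T, transversion), 23 (G/A, transition), 33 (G/A, transition), 35 (A/C, transversion).
Of the 9 differences, 6 transitions and 3 transversions, so the answer is 3.

3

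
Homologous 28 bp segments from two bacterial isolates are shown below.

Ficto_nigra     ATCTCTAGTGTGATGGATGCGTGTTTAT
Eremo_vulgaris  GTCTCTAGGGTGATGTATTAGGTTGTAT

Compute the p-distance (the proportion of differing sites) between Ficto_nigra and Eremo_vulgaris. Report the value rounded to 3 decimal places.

0.286

Mismatches occur at site 1 (A/G), site 9 (T/G), site 16 (G/T), site 19 (G/T), site 20 (C/A), site 22 (T/G), site 23 (G/T), site 25 (T/G).
There are 8 differences over 28 sites, so p = 8/28 = 0.286.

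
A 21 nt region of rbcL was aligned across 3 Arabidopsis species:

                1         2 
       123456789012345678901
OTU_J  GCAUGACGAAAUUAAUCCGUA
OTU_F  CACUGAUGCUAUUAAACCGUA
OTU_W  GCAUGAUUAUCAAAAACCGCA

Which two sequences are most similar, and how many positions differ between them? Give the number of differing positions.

7

Pairwise Hamming distances:
  OTU_J vs OTU_F: 7
  OTU_J vs OTU_W: 8
  OTU_F vs OTU_W: 9
The smallest is 7, between OTU_J and OTU_F.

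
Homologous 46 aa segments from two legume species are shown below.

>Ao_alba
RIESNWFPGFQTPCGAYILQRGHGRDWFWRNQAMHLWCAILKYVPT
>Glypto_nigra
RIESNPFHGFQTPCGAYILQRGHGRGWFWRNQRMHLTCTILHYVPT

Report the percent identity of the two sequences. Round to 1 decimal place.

84.8%

Mismatches occur at site 6 (W/P), site 8 (P/H), site 26 (D/G), site 33 (A/R), site 37 (W/T), site 39 (A/T), site 42 (K/H).
39 of the 46 sites match, so the percent identity is 39/46 × 100 = 84.8%.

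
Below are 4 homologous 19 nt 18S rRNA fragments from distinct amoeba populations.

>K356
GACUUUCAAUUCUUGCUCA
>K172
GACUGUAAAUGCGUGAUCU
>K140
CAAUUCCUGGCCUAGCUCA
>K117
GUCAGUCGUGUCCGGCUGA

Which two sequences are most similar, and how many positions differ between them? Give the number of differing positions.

6

Pairwise Hamming distances:
  K356 vs K172: 6
  K356 vs K140: 8
  K356 vs K117: 9
  K172 vs K140: 13
  K172 vs K117: 12
  K140 vs K117: 12
The smallest is 6, between K356 and K172.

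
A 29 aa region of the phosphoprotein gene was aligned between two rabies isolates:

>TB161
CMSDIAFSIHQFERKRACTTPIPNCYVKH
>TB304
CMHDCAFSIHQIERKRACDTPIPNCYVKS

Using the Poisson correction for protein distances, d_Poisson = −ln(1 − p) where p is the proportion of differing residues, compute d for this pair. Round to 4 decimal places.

0.1892

Differing sites — 3:S/H; 5:I/C; 12:F/I; 19:T/D; 29:H/S.
p = 5/29 = 0.172414.
d = −ln(1 − 0.172414) = −ln(0.827586) = 0.1892.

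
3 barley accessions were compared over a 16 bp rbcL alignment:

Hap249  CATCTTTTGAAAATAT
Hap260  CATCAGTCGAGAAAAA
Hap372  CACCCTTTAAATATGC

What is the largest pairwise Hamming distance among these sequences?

Pairwise Hamming distances:
  Hap249 vs Hap260: 6
  Hap249 vs Hap372: 6
  Hap260 vs Hap372: 10
The largest is 10, between Hap260 and Hap372.

10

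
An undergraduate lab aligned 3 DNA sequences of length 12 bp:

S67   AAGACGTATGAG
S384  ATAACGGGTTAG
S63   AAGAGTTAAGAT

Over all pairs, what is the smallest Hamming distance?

4

Pairwise Hamming distances:
  S67 vs S384: 5
  S67 vs S63: 4
  S384 vs S63: 9
The smallest is 4, between S67 and S63.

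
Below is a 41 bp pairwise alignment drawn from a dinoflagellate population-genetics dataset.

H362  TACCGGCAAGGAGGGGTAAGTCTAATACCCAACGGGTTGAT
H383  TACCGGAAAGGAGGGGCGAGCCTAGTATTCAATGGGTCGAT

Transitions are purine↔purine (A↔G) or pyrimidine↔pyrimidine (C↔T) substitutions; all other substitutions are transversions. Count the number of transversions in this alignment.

1

Differing sites — 7:C/A (Tv); 17:T/C (Ti); 18:A/G (Ti); 21:T/C (Ti); 25:A/G (Ti); 28:C/T (Ti); 29:C/T (Ti); 33:C/T (Ti); 38:T/C (Ti).
Of the 9 differences, 8 transitions and 1 transversion, so the answer is 1.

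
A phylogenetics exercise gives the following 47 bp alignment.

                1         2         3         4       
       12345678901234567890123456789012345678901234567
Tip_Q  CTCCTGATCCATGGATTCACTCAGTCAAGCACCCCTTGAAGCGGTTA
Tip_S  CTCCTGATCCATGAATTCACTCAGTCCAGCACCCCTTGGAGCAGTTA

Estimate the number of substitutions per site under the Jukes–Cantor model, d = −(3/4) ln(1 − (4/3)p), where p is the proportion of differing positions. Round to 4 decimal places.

0.0903

Differing sites — 14:G/A; 27:A/C; 39:A/G; 43:G/A.
p = 4/47 = 0.085106.
d = −0.75 · ln(1 − (4/3)·0.085106) = −0.75 · ln(0.886525) = −0.75 · (-0.120446) = 0.0903.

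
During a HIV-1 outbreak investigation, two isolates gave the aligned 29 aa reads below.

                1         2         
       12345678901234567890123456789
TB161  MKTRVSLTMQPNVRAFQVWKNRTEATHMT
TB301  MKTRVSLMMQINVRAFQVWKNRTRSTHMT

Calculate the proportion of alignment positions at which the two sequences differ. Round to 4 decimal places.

0.1379

Mismatches occur at site 8 (T↔M), site 11 (P↔I), site 24 (E↔R), site 25 (A↔S).
There are 4 differences over 29 sites, so p = 4/29 = 0.1379.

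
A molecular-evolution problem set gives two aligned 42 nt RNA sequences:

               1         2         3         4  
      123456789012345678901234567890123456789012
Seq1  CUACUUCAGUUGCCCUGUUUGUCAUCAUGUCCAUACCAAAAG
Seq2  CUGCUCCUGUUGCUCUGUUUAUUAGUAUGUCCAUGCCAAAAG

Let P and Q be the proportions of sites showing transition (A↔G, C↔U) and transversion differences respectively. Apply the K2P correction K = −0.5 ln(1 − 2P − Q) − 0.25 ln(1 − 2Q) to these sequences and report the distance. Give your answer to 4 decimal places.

Differing sites — 3:A/G (Ti); 6:U/C (Ti); 8:A/U (Tv); 14:C/U (Ti); 21:G/A (Ti); 23:C/U (Ti); 25:U/G (Tv); 26:C/U (Ti); 35:A/G (Ti).
Of the 9 differences, 7 transitions and 2 transversions over 42 sites: P = 7/42 = 0.166667, Q = 2/42 = 0.047619.
d = −0.5·ln(0.619047) − 0.25·ln(0.904762) = −0.5·(-0.479574) − 0.25·(-0.100083) = 0.2648.

0.2648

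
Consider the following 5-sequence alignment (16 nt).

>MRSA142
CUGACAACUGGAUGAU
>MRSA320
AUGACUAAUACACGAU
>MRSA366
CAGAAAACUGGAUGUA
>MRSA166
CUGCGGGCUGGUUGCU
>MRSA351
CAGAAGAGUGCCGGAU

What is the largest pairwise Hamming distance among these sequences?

11

Pairwise Hamming distances:
  MRSA142 vs MRSA320: 6
  MRSA142 vs MRSA366: 4
  MRSA142 vs MRSA166: 6
  MRSA142 vs MRSA351: 7
  MRSA320 vs MRSA366: 10
  MRSA320 vs MRSA166: 11
  MRSA320 vs MRSA351: 8
  MRSA366 vs MRSA166: 8
  MRSA366 vs MRSA351: 7
  MRSA166 vs MRSA351: 9
The largest is 11, between MRSA320 and MRSA166.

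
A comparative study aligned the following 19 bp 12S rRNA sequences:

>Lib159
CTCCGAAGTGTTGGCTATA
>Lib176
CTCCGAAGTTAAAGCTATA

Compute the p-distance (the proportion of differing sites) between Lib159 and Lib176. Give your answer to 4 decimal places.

Mismatches occur at site 10 (G/T), site 11 (T/A), site 12 (T/A), site 13 (G/A).
There are 4 differences over 19 sites, so p = 4/19 = 0.2105.

0.2105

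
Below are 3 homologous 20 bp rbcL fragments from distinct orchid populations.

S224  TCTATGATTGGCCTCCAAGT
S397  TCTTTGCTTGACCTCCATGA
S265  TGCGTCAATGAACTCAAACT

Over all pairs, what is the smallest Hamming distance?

Pairwise Hamming distances:
  S224 vs S397: 5
  S224 vs S265: 9
  S397 vs S265: 11
The smallest is 5, between S224 and S397.

5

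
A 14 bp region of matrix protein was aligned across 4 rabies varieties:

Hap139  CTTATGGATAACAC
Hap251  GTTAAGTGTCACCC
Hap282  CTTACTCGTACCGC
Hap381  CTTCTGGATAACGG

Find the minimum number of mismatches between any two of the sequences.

Pairwise Hamming distances:
  Hap139 vs Hap251: 6
  Hap139 vs Hap282: 6
  Hap139 vs Hap381: 3
  Hap251 vs Hap282: 7
  Hap251 vs Hap381: 8
  Hap282 vs Hap381: 7
The smallest is 3, between Hap139 and Hap381.

3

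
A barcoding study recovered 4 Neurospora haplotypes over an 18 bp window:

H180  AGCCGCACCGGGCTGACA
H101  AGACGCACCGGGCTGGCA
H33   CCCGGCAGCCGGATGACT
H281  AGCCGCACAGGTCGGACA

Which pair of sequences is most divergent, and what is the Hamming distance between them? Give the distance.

10

Pairwise Hamming distances:
  H180 vs H101: 2
  H180 vs H33: 7
  H180 vs H281: 3
  H101 vs H33: 9
  H101 vs H281: 5
  H33 vs H281: 10
The largest is 10, between H33 and H281.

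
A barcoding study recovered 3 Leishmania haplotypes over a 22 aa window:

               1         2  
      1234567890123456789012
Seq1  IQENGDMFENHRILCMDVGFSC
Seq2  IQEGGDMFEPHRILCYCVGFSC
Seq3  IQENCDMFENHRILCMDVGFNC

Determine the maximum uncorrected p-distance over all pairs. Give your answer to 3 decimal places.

Pairwise Hamming distances:
  Seq1 vs Seq2: 4
  Seq1 vs Seq3: 2
  Seq2 vs Seq3: 6
The largest is 6 mismatches, between Seq2 and Seq3; p = 6/22 = 0.273.

0.273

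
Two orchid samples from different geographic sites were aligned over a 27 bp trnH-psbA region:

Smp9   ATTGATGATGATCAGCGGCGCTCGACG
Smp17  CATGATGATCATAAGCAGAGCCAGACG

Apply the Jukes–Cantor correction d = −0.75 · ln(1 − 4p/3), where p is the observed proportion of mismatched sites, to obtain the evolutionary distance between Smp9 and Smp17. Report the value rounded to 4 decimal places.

0.3770

The sequences differ at positions 1 (A/C), 2 (T/A), 10 (G/C), 13 (C/A), 17 (G/A), 19 (C/A), 22 (T/C), 23 (C/A).
p = 8/27 = 0.296296.
d = −0.75 · ln(1 − (4/3)·0.296296) = −0.75 · ln(0.604939) = −0.75 · (-0.502628) = 0.3770.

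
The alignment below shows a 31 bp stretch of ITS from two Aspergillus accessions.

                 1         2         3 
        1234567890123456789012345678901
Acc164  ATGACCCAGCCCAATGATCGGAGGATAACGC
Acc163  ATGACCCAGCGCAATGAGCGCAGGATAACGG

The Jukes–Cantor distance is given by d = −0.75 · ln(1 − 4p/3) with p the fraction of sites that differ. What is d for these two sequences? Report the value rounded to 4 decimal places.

Differing sites — 11:C/G; 18:T/G; 21:G/C; 31:C/G.
p = 4/31 = 0.129032.
d = −0.75 · ln(1 − (4/3)·0.129032) = −0.75 · ln(0.827957) = −0.75 · (-0.188794) = 0.1416.

0.1416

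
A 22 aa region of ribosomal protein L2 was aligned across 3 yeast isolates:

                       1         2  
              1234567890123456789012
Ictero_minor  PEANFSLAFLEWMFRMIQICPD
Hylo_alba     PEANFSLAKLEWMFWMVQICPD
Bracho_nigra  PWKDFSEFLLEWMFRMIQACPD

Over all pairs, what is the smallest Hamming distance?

3

Pairwise Hamming distances:
  Ictero_minor vs Hylo_alba: 3
  Ictero_minor vs Bracho_nigra: 7
  Hylo_alba vs Bracho_nigra: 9
The smallest is 3, between Ictero_minor and Hylo_alba.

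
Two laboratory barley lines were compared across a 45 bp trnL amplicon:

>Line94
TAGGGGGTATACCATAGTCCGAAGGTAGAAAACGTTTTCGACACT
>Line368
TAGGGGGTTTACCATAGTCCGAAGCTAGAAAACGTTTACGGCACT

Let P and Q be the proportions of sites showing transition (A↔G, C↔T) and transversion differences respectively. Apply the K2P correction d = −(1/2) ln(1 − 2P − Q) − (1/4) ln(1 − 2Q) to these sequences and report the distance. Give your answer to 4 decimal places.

0.0947

Mismatches occur at site 9 (A↔T, transversion), site 25 (G↔C, transversion), site 38 (T↔A, transversion), site 41 (A↔G, transition).
Of the 4 differences, 1 transition and 3 transversions over 45 sites: P = 1/45 = 0.022222, Q = 3/45 = 0.066667.
d = −0.5·ln(0.888889) − 0.25·ln(0.866666) = −0.5·(-0.117783) − 0.25·(-0.143102) = 0.0947.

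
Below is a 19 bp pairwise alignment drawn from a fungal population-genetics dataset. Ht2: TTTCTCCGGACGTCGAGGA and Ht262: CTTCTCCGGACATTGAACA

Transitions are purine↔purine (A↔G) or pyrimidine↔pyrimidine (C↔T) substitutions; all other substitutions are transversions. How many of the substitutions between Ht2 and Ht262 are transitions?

4

The sequences differ at positions 1 (T/C, transition), 12 (G/A, transition), 14 (C/T, transition), 17 (G/A, transition), 18 (G/C, transversion).
Of the 5 differences, 4 transitions and 1 transversion, so the answer is 4.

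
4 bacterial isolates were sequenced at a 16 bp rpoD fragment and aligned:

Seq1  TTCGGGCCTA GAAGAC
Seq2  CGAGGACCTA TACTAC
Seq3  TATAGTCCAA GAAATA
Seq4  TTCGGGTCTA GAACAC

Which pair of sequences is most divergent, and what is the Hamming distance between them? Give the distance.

Pairwise Hamming distances:
  Seq1 vs Seq2: 7
  Seq1 vs Seq3: 8
  Seq1 vs Seq4: 2
  Seq2 vs Seq3: 11
  Seq2 vs Seq4: 8
  Seq3 vs Seq4: 9
The largest is 11, between Seq2 and Seq3.

11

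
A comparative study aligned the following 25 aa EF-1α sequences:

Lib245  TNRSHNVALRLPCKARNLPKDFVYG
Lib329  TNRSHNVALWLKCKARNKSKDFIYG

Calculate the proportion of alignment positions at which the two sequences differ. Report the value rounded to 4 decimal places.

0.2000

Differing sites — 10:R/W; 12:P/K; 18:L/K; 19:P/S; 23:V/I.
There are 5 differences over 25 sites, so p = 5/25 = 0.2000.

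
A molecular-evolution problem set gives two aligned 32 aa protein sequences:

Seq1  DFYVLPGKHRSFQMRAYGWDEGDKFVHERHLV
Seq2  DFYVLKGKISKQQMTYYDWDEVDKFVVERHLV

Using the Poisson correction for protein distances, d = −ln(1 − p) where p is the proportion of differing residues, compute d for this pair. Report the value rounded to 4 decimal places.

The sequences differ at positions 6 (P/K), 9 (H/I), 10 (R/S), 11 (S/K), 12 (F/Q), 15 (R/T), 16 (A/Y), 18 (G/D), 22 (G/V), 27 (H/V).
p = 10/32 = 0.312500.
d = −ln(1 − 0.312500) = −ln(0.687500) = 0.3747.

0.3747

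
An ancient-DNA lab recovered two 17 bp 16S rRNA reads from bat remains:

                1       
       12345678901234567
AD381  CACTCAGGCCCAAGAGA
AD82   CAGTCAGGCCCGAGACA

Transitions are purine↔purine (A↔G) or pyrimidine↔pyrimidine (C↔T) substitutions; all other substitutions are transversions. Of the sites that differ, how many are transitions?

The sequences differ at positions 3 (C/G, transversion), 12 (A/G, transition), 16 (G/C, transversion).
Of the 3 differences, 1 transition and 2 transversions, so the answer is 1.

1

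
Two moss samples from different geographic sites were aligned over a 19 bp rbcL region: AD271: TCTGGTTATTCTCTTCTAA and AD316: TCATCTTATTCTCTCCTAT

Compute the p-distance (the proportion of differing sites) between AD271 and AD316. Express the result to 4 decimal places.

0.2632

Differing sites — 3:T/A; 4:G/T; 5:G/C; 15:T/C; 19:A/T.
There are 5 differences over 19 sites, so p = 5/19 = 0.2632.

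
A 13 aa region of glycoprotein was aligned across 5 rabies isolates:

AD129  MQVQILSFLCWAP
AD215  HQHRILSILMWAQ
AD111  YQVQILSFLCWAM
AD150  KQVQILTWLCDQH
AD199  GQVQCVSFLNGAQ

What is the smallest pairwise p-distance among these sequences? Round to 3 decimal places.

0.154

Pairwise Hamming distances:
  AD129 vs AD215: 6
  AD129 vs AD111: 2
  AD129 vs AD150: 6
  AD129 vs AD199: 6
  AD215 vs AD111: 6
  AD215 vs AD150: 9
  AD215 vs AD199: 8
  AD111 vs AD150: 6
  AD111 vs AD199: 6
  AD150 vs AD199: 9
The smallest is 2 mismatches, between AD129 and AD111; p = 2/13 = 0.154.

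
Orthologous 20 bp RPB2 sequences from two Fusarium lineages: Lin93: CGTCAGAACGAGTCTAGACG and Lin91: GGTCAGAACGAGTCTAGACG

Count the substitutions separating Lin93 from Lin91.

A single mismatch occurs at site 1 (C↔G).
That gives 1 mismatch out of 20 aligned sites, so the Hamming distance is 1.

1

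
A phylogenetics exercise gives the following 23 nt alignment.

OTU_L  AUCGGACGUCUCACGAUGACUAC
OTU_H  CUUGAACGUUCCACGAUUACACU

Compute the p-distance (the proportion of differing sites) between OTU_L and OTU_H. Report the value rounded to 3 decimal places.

0.391

Differing sites — 1:A/C; 3:C/U; 5:G/A; 10:C/U; 11:U/C; 18:G/U; 21:U/A; 22:A/C; 23:C/U.
There are 9 differences over 23 sites, so p = 9/23 = 0.391.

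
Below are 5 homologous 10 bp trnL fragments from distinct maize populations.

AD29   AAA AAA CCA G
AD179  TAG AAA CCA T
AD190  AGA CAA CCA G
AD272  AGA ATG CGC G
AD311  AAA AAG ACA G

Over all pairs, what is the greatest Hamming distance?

Pairwise Hamming distances:
  AD29 vs AD179: 3
  AD29 vs AD190: 2
  AD29 vs AD272: 5
  AD29 vs AD311: 2
  AD179 vs AD190: 5
  AD179 vs AD272: 8
  AD179 vs AD311: 5
  AD190 vs AD272: 5
  AD190 vs AD311: 4
  AD272 vs AD311: 5
The largest is 8, between AD179 and AD272.

8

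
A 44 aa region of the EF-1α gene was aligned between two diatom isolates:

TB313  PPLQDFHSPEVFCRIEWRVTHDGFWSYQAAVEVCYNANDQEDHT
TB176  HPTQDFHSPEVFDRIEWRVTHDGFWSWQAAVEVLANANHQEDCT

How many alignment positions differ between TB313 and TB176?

Mismatches occur at site 1 (P↔H), site 3 (L↔T), site 13 (C↔D), site 27 (Y↔W), site 34 (C↔L), site 35 (Y↔A), site 39 (D↔H), site 43 (H↔C).
That gives 8 mismatches out of 44 aligned sites, so the Hamming distance is 8.

8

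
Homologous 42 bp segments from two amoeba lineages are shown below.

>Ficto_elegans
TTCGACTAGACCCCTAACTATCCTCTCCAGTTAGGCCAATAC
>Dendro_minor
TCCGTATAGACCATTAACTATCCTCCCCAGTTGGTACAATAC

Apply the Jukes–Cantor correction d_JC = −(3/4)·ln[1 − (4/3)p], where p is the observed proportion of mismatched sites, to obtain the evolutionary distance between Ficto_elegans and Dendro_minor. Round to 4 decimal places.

The sequences differ at positions 2 (T/C), 5 (A/T), 6 (C/A), 13 (C/A), 14 (C/T), 26 (T/C), 33 (A/G), 35 (G/T), 36 (C/A).
p = 9/42 = 0.214286.
d = −0.75 · ln(1 − (4/3)·0.214286) = −0.75 · ln(0.714285) = −0.75 · (-0.336473) = 0.2524.

0.2524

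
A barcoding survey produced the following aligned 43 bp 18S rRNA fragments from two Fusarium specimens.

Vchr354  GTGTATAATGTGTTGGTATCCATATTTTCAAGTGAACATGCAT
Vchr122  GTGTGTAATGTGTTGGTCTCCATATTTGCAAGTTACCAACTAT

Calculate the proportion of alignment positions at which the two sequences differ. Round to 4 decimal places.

0.1860

The sequences differ at positions 5 (A/G), 18 (A/C), 28 (T/G), 34 (G/T), 36 (A/C), 39 (T/A), 40 (G/C), 41 (C/T).
There are 8 differences over 43 sites, so p = 8/43 = 0.1860.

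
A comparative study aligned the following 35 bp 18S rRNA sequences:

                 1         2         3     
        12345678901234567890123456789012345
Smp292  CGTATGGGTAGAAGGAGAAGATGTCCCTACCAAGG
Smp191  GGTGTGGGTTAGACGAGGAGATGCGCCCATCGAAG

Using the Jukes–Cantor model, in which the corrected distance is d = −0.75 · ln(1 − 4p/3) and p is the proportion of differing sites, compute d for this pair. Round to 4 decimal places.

0.5128

The sequences differ at positions 1 (C/G), 4 (A/G), 10 (A/T), 11 (G/A), 12 (A/G), 14 (G/C), 18 (A/G), 24 (T/C), 25 (C/G), 28 (T/C), 30 (C/T), 32 (A/G), 34 (G/A).
p = 13/35 = 0.371429.
d = −0.75 · ln(1 − (4/3)·0.371429) = −0.75 · ln(0.504761) = −0.75 · (-0.683670) = 0.5128.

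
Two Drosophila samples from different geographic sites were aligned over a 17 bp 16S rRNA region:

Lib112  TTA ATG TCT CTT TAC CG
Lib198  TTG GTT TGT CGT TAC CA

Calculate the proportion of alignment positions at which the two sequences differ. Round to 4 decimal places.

0.3529

Differing sites — 3:A/G; 4:A/G; 6:G/T; 8:C/G; 11:T/G; 17:G/A.
There are 6 differences over 17 sites, so p = 6/17 = 0.3529.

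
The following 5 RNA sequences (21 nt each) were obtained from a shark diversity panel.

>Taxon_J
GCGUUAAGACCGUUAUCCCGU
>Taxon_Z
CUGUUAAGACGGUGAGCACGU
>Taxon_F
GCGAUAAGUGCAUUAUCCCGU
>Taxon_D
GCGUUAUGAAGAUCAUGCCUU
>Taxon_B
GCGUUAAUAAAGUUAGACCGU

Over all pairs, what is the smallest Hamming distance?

Pairwise Hamming distances:
  Taxon_J vs Taxon_Z: 6
  Taxon_J vs Taxon_F: 4
  Taxon_J vs Taxon_D: 7
  Taxon_J vs Taxon_B: 5
  Taxon_Z vs Taxon_F: 10
  Taxon_Z vs Taxon_D: 10
  Taxon_Z vs Taxon_B: 8
  Taxon_F vs Taxon_D: 8
  Taxon_F vs Taxon_B: 8
  Taxon_D vs Taxon_B: 8
The smallest is 4, between Taxon_J and Taxon_F.

4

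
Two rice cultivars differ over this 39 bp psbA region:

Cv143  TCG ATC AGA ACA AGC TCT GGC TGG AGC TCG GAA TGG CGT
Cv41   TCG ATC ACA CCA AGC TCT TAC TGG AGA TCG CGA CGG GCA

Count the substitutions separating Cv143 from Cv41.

11

Mismatches occur at site 8 (G↔C), site 10 (A↔C), site 19 (G↔T), site 20 (G↔A), site 27 (C↔A), site 31 (G↔C), site 32 (A↔G), site 34 (T↔C), site 37 (C↔G), site 38 (G↔C), site 39 (T↔A).
That gives 11 mismatches out of 39 aligned sites, so the Hamming distance is 11.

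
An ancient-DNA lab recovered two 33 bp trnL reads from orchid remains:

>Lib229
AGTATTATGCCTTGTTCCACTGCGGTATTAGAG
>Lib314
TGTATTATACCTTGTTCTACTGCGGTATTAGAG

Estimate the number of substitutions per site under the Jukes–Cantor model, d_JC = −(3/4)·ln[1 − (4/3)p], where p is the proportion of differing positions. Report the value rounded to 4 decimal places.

0.0969

The sequences differ at positions 1 (A/T), 9 (G/A), 18 (C/T).
p = 3/33 = 0.090909.
d = −0.75 · ln(1 − (4/3)·0.090909) = −0.75 · ln(0.878788) = −0.75 · (-0.129212) = 0.0969.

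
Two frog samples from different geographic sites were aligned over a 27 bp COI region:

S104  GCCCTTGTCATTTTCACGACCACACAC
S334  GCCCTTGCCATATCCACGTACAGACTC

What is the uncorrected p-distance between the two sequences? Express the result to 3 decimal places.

The sequences differ at positions 8 (T/C), 12 (T/A), 14 (T/C), 19 (A/T), 20 (C/A), 23 (C/G), 26 (A/T).
There are 7 differences over 27 sites, so p = 7/27 = 0.259.

0.259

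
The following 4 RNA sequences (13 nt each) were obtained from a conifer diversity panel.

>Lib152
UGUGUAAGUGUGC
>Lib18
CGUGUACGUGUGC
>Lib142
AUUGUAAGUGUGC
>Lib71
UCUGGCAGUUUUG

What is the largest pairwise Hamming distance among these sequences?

Pairwise Hamming distances:
  Lib152 vs Lib18: 2
  Lib152 vs Lib142: 2
  Lib152 vs Lib71: 6
  Lib18 vs Lib142: 3
  Lib18 vs Lib71: 8
  Lib142 vs Lib71: 7
The largest is 8, between Lib18 and Lib71.

8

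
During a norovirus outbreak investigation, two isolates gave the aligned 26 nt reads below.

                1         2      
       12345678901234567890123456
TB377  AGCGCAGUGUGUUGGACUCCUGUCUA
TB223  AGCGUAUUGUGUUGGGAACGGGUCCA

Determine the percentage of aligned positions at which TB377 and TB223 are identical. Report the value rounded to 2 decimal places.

Mismatches occur at site 5 (C→U), site 7 (G→U), site 16 (A→G), site 17 (C→A), site 18 (U→A), site 20 (C→G), site 21 (U→G), site 25 (U→C).
18 of the 26 sites match, so the percent identity is 18/26 × 100 = 69.23%.

69.23%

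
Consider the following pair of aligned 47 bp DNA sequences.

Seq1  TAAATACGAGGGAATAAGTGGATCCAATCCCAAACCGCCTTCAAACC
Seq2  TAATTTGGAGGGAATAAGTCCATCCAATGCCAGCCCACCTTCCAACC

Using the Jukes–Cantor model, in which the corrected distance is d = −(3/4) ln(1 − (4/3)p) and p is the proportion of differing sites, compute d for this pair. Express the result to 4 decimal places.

0.2502

The sequences differ at positions 4 (A/T), 6 (A/T), 7 (C/G), 20 (G/C), 21 (G/C), 29 (C/G), 33 (A/G), 34 (A/C), 37 (G/A), 43 (A/C).
p = 10/47 = 0.212766.
d = −0.75 · ln(1 − (4/3)·0.212766) = −0.75 · ln(0.716312) = −0.75 · (-0.333639) = 0.2502.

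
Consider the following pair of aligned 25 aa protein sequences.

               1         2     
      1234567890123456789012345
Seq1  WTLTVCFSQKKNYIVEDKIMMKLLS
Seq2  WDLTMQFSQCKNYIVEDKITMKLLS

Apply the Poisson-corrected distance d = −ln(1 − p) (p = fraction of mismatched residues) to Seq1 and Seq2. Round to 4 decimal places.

0.2231

Mismatches occur at site 2 (T↔D), site 5 (V↔M), site 6 (C↔Q), site 10 (K↔C), site 20 (M↔T).
p = 5/25 = 0.200000.
d = −ln(1 − 0.200000) = −ln(0.800000) = 0.2231.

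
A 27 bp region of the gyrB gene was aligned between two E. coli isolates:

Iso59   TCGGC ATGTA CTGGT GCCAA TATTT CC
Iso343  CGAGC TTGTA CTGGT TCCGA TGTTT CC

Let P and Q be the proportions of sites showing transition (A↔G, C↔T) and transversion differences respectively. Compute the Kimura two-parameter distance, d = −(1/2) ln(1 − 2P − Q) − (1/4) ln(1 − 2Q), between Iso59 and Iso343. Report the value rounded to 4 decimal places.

The sequences differ at positions 1 (T/C, transition), 2 (C/G, transversion), 3 (G/A, transition), 6 (A/T, transversion), 16 (G/T, transversion), 19 (A/G, transition), 22 (A/G, transition).
Of the 7 differences, 4 transitions and 3 transversions over 27 sites: P = 4/27 = 0.148148, Q = 3/27 = 0.111111.
d = −0.5·ln(0.592593) − 0.25·ln(0.777778) = −0.5·(-0.523247) − 0.25·(-0.251314) = 0.3245.

0.3245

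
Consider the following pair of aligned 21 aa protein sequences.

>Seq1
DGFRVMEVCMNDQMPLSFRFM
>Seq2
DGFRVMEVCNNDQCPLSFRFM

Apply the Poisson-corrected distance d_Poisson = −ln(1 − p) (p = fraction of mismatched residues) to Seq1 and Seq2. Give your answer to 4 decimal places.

0.1001

The sequences differ at positions 10 (M/N), 14 (M/C).
p = 2/21 = 0.095238.
d = −ln(1 − 0.095238) = −ln(0.904762) = 0.1001.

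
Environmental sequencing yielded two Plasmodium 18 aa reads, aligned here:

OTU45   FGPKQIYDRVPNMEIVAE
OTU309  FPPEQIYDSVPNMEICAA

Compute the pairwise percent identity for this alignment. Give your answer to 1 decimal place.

The sequences differ at positions 2 (G/P), 4 (K/E), 9 (R/S), 16 (V/C), 18 (E/A).
13 of the 18 sites match, so the percent identity is 13/18 × 100 = 72.2%.

72.2%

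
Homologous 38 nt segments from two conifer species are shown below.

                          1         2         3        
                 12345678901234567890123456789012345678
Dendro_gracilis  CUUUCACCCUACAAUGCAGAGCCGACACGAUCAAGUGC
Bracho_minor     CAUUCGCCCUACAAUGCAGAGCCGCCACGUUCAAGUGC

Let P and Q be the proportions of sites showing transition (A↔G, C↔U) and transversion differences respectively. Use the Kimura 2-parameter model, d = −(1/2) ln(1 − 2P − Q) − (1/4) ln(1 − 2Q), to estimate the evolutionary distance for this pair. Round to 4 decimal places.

Differing sites — 2:U/A (Tv); 6:A/G (Ti); 25:A/C (Tv); 30:A/U (Tv).
Of the 4 differences, 1 transition and 3 transversions over 38 sites: P = 1/38 = 0.026316, Q = 3/38 = 0.078947.
d = −0.5·ln(0.868421) − 0.25·ln(0.842106) = −0.5·(-0.141079) − 0.25·(-0.171849) = 0.1135.

0.1135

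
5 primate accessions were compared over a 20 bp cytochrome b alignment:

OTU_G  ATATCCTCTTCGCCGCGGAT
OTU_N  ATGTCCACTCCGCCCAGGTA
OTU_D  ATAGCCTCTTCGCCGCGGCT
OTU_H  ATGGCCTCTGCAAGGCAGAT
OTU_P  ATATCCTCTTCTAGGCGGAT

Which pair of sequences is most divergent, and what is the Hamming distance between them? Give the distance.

11

Pairwise Hamming distances:
  OTU_G vs OTU_N: 7
  OTU_G vs OTU_D: 2
  OTU_G vs OTU_H: 7
  OTU_G vs OTU_P: 3
  OTU_N vs OTU_D: 8
  OTU_N vs OTU_H: 11
  OTU_N vs OTU_P: 10
  OTU_D vs OTU_H: 7
  OTU_D vs OTU_P: 5
  OTU_H vs OTU_P: 5
The largest is 11, between OTU_N and OTU_H.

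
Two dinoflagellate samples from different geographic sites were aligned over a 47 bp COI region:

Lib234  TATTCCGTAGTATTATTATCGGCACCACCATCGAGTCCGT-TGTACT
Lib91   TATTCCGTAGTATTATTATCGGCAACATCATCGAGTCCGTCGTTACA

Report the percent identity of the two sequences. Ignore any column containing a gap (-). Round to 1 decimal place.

Excluding the 1 gap column leaves 46 comparable sites.
Mismatches occur at site 25 (C↔A), site 28 (C↔T), site 42 (T↔G), site 43 (G↔T), site 47 (T↔A).
41 of the 46 comparable sites match, so the percent identity is 41/46 × 100 = 89.1%.

89.1%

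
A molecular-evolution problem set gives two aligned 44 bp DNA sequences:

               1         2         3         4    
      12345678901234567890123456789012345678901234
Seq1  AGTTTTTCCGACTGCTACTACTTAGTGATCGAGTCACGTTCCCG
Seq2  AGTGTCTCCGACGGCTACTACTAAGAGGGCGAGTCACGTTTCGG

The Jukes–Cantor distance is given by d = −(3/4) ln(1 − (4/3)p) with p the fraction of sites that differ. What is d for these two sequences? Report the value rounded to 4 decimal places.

Differing sites — 4:T/G; 6:T/C; 13:T/G; 23:T/A; 26:T/A; 28:A/G; 29:T/G; 41:C/T; 43:C/G.
p = 9/44 = 0.204545.
d = −0.75 · ln(1 − (4/3)·0.204545) = −0.75 · ln(0.727273) = −0.75 · (-0.318453) = 0.2388.

0.2388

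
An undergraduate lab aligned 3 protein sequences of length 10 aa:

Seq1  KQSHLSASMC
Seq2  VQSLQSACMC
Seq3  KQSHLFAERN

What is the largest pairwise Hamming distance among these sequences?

7

Pairwise Hamming distances:
  Seq1 vs Seq2: 4
  Seq1 vs Seq3: 4
  Seq2 vs Seq3: 7
The largest is 7, between Seq2 and Seq3.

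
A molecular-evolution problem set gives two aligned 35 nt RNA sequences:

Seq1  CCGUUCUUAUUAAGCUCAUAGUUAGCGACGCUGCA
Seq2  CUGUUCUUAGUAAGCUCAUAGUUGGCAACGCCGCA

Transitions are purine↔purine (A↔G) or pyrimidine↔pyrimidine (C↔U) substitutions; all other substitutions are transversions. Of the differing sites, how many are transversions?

The sequences differ at positions 2 (C/U, transition), 10 (U/G, transversion), 24 (A/G, transition), 27 (G/A, transition), 32 (U/C, transition).
Of the 5 differences, 4 transitions and 1 transversion, so the answer is 1.

1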